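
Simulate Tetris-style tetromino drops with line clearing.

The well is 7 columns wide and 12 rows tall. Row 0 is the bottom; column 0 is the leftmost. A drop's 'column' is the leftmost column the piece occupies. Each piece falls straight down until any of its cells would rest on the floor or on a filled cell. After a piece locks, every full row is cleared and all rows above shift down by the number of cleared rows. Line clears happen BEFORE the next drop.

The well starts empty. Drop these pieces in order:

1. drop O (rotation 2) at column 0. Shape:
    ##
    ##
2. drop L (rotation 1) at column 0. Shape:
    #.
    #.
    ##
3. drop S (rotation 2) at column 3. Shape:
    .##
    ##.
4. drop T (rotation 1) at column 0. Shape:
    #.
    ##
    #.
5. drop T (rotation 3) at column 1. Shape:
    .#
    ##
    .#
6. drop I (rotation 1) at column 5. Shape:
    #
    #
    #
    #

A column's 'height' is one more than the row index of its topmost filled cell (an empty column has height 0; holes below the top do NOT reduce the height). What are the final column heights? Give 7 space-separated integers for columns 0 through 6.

Drop 1: O rot2 at col 0 lands with bottom-row=0; cleared 0 line(s) (total 0); column heights now [2 2 0 0 0 0 0], max=2
Drop 2: L rot1 at col 0 lands with bottom-row=2; cleared 0 line(s) (total 0); column heights now [5 3 0 0 0 0 0], max=5
Drop 3: S rot2 at col 3 lands with bottom-row=0; cleared 0 line(s) (total 0); column heights now [5 3 0 1 2 2 0], max=5
Drop 4: T rot1 at col 0 lands with bottom-row=5; cleared 0 line(s) (total 0); column heights now [8 7 0 1 2 2 0], max=8
Drop 5: T rot3 at col 1 lands with bottom-row=6; cleared 0 line(s) (total 0); column heights now [8 8 9 1 2 2 0], max=9
Drop 6: I rot1 at col 5 lands with bottom-row=2; cleared 0 line(s) (total 0); column heights now [8 8 9 1 2 6 0], max=9

Answer: 8 8 9 1 2 6 0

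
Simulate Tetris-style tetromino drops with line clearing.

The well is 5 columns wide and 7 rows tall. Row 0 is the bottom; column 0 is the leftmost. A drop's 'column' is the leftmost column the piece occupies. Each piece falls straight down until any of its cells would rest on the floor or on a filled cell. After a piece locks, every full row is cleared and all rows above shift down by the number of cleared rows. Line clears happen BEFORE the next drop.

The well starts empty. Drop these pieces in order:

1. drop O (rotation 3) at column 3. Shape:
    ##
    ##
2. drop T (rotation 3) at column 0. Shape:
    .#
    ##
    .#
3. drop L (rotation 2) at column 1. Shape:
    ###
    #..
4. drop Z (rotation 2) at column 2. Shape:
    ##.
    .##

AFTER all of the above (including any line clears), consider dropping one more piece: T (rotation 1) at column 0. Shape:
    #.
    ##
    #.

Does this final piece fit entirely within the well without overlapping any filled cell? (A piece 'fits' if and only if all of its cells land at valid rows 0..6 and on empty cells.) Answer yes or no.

Drop 1: O rot3 at col 3 lands with bottom-row=0; cleared 0 line(s) (total 0); column heights now [0 0 0 2 2], max=2
Drop 2: T rot3 at col 0 lands with bottom-row=0; cleared 0 line(s) (total 0); column heights now [2 3 0 2 2], max=3
Drop 3: L rot2 at col 1 lands with bottom-row=3; cleared 0 line(s) (total 0); column heights now [2 5 5 5 2], max=5
Drop 4: Z rot2 at col 2 lands with bottom-row=5; cleared 0 line(s) (total 0); column heights now [2 5 7 7 6], max=7
Test piece T rot1 at col 0 (width 2): heights before test = [2 5 7 7 6]; fits = True

Answer: yes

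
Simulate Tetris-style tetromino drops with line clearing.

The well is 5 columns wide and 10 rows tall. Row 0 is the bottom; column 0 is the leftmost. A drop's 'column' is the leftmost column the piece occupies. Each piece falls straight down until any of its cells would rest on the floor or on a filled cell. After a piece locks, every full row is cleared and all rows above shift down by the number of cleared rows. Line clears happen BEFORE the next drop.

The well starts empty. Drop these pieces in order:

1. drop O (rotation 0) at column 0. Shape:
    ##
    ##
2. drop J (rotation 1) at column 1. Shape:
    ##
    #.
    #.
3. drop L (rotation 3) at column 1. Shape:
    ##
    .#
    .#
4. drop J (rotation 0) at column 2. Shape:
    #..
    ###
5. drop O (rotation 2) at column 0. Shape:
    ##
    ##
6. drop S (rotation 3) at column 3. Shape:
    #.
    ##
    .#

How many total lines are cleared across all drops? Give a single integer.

Answer: 1

Derivation:
Drop 1: O rot0 at col 0 lands with bottom-row=0; cleared 0 line(s) (total 0); column heights now [2 2 0 0 0], max=2
Drop 2: J rot1 at col 1 lands with bottom-row=2; cleared 0 line(s) (total 0); column heights now [2 5 5 0 0], max=5
Drop 3: L rot3 at col 1 lands with bottom-row=5; cleared 0 line(s) (total 0); column heights now [2 8 8 0 0], max=8
Drop 4: J rot0 at col 2 lands with bottom-row=8; cleared 0 line(s) (total 0); column heights now [2 8 10 9 9], max=10
Drop 5: O rot2 at col 0 lands with bottom-row=8; cleared 1 line(s) (total 1); column heights now [9 9 9 0 0], max=9
Drop 6: S rot3 at col 3 lands with bottom-row=0; cleared 0 line(s) (total 1); column heights now [9 9 9 3 2], max=9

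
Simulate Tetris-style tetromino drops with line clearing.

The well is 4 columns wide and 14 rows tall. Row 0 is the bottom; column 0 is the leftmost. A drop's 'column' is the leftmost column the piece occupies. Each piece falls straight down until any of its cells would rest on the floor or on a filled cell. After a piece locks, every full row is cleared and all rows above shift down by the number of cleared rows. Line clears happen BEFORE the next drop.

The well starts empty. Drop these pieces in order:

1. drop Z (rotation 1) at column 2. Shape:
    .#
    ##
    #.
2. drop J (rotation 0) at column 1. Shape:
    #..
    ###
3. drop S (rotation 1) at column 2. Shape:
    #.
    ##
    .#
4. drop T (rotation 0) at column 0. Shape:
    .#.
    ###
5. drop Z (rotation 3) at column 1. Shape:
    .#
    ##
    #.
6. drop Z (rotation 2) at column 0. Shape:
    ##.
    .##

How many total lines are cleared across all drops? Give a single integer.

Answer: 0

Derivation:
Drop 1: Z rot1 at col 2 lands with bottom-row=0; cleared 0 line(s) (total 0); column heights now [0 0 2 3], max=3
Drop 2: J rot0 at col 1 lands with bottom-row=3; cleared 0 line(s) (total 0); column heights now [0 5 4 4], max=5
Drop 3: S rot1 at col 2 lands with bottom-row=4; cleared 0 line(s) (total 0); column heights now [0 5 7 6], max=7
Drop 4: T rot0 at col 0 lands with bottom-row=7; cleared 0 line(s) (total 0); column heights now [8 9 8 6], max=9
Drop 5: Z rot3 at col 1 lands with bottom-row=9; cleared 0 line(s) (total 0); column heights now [8 11 12 6], max=12
Drop 6: Z rot2 at col 0 lands with bottom-row=12; cleared 0 line(s) (total 0); column heights now [14 14 13 6], max=14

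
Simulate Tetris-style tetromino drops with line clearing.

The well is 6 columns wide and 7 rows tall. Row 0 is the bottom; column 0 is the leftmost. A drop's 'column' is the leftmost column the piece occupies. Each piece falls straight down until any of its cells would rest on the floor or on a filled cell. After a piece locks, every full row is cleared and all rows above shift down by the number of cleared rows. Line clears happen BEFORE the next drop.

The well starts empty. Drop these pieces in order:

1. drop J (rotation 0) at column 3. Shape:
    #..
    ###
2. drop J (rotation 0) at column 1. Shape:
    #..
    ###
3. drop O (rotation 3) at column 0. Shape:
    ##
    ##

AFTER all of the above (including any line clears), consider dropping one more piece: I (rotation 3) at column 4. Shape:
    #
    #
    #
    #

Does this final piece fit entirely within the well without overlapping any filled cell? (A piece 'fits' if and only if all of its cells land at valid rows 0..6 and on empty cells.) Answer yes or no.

Drop 1: J rot0 at col 3 lands with bottom-row=0; cleared 0 line(s) (total 0); column heights now [0 0 0 2 1 1], max=2
Drop 2: J rot0 at col 1 lands with bottom-row=2; cleared 0 line(s) (total 0); column heights now [0 4 3 3 1 1], max=4
Drop 3: O rot3 at col 0 lands with bottom-row=4; cleared 0 line(s) (total 0); column heights now [6 6 3 3 1 1], max=6
Test piece I rot3 at col 4 (width 1): heights before test = [6 6 3 3 1 1]; fits = True

Answer: yes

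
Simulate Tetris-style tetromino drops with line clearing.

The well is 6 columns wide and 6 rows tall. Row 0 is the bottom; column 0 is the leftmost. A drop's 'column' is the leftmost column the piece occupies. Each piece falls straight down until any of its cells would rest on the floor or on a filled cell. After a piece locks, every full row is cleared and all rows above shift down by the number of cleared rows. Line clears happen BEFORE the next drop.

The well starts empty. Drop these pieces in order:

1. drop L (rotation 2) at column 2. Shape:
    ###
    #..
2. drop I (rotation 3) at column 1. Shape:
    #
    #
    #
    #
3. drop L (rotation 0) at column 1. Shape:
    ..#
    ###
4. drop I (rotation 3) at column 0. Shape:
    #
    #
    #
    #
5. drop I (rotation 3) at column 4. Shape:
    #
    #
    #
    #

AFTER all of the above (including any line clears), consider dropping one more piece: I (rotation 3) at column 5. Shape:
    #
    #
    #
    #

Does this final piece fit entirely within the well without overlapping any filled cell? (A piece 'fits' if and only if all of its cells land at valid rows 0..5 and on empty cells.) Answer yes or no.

Drop 1: L rot2 at col 2 lands with bottom-row=0; cleared 0 line(s) (total 0); column heights now [0 0 2 2 2 0], max=2
Drop 2: I rot3 at col 1 lands with bottom-row=0; cleared 0 line(s) (total 0); column heights now [0 4 2 2 2 0], max=4
Drop 3: L rot0 at col 1 lands with bottom-row=4; cleared 0 line(s) (total 0); column heights now [0 5 5 6 2 0], max=6
Drop 4: I rot3 at col 0 lands with bottom-row=0; cleared 0 line(s) (total 0); column heights now [4 5 5 6 2 0], max=6
Drop 5: I rot3 at col 4 lands with bottom-row=2; cleared 0 line(s) (total 0); column heights now [4 5 5 6 6 0], max=6
Test piece I rot3 at col 5 (width 1): heights before test = [4 5 5 6 6 0]; fits = True

Answer: yes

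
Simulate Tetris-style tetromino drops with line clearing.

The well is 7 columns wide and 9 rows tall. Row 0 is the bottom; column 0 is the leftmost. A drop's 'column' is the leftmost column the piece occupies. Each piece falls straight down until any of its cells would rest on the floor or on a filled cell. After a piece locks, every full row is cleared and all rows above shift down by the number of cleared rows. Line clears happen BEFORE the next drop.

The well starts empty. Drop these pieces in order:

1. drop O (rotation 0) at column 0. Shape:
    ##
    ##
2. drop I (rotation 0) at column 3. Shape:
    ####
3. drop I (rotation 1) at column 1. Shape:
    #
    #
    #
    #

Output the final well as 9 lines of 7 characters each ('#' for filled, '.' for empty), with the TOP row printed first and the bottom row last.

Answer: .......
.......
.......
.#.....
.#.....
.#.....
.#.....
##.....
##.####

Derivation:
Drop 1: O rot0 at col 0 lands with bottom-row=0; cleared 0 line(s) (total 0); column heights now [2 2 0 0 0 0 0], max=2
Drop 2: I rot0 at col 3 lands with bottom-row=0; cleared 0 line(s) (total 0); column heights now [2 2 0 1 1 1 1], max=2
Drop 3: I rot1 at col 1 lands with bottom-row=2; cleared 0 line(s) (total 0); column heights now [2 6 0 1 1 1 1], max=6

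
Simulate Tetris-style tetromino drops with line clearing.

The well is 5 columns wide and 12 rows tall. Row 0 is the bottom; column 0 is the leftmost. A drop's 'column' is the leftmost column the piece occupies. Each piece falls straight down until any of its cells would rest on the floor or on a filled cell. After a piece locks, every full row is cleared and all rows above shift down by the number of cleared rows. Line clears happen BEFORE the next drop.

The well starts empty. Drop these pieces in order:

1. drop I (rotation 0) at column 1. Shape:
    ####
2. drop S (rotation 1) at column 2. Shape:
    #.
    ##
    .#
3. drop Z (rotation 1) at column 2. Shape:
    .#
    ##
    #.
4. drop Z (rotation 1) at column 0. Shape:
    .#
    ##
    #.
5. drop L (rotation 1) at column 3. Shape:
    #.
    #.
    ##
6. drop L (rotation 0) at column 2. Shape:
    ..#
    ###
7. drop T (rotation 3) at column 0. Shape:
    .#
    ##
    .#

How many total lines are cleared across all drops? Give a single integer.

Drop 1: I rot0 at col 1 lands with bottom-row=0; cleared 0 line(s) (total 0); column heights now [0 1 1 1 1], max=1
Drop 2: S rot1 at col 2 lands with bottom-row=1; cleared 0 line(s) (total 0); column heights now [0 1 4 3 1], max=4
Drop 3: Z rot1 at col 2 lands with bottom-row=4; cleared 0 line(s) (total 0); column heights now [0 1 6 7 1], max=7
Drop 4: Z rot1 at col 0 lands with bottom-row=0; cleared 1 line(s) (total 1); column heights now [1 2 5 6 0], max=6
Drop 5: L rot1 at col 3 lands with bottom-row=6; cleared 0 line(s) (total 1); column heights now [1 2 5 9 7], max=9
Drop 6: L rot0 at col 2 lands with bottom-row=9; cleared 0 line(s) (total 1); column heights now [1 2 10 10 11], max=11
Drop 7: T rot3 at col 0 lands with bottom-row=2; cleared 0 line(s) (total 1); column heights now [4 5 10 10 11], max=11

Answer: 1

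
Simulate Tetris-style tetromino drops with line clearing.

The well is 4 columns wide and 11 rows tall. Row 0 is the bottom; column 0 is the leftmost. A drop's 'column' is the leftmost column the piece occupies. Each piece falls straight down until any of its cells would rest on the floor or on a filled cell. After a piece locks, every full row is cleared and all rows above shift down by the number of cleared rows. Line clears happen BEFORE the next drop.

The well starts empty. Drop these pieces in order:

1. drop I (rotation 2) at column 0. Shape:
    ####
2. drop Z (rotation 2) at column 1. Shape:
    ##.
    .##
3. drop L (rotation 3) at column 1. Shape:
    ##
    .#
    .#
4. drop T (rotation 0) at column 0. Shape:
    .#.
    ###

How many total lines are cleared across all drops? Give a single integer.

Answer: 1

Derivation:
Drop 1: I rot2 at col 0 lands with bottom-row=0; cleared 1 line(s) (total 1); column heights now [0 0 0 0], max=0
Drop 2: Z rot2 at col 1 lands with bottom-row=0; cleared 0 line(s) (total 1); column heights now [0 2 2 1], max=2
Drop 3: L rot3 at col 1 lands with bottom-row=2; cleared 0 line(s) (total 1); column heights now [0 5 5 1], max=5
Drop 4: T rot0 at col 0 lands with bottom-row=5; cleared 0 line(s) (total 1); column heights now [6 7 6 1], max=7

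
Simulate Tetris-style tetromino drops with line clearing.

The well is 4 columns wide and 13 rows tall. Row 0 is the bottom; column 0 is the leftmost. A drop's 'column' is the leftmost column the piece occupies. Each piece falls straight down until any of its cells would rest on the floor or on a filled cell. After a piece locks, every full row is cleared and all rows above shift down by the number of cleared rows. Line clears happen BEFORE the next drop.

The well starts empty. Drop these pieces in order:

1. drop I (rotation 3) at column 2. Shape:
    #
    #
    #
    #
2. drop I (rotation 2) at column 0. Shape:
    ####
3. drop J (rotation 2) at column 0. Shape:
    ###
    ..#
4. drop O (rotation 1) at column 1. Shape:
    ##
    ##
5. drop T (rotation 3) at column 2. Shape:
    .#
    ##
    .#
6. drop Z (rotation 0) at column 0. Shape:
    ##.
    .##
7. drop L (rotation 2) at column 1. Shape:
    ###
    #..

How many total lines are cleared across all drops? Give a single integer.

Drop 1: I rot3 at col 2 lands with bottom-row=0; cleared 0 line(s) (total 0); column heights now [0 0 4 0], max=4
Drop 2: I rot2 at col 0 lands with bottom-row=4; cleared 1 line(s) (total 1); column heights now [0 0 4 0], max=4
Drop 3: J rot2 at col 0 lands with bottom-row=4; cleared 0 line(s) (total 1); column heights now [6 6 6 0], max=6
Drop 4: O rot1 at col 1 lands with bottom-row=6; cleared 0 line(s) (total 1); column heights now [6 8 8 0], max=8
Drop 5: T rot3 at col 2 lands with bottom-row=7; cleared 0 line(s) (total 1); column heights now [6 8 9 10], max=10
Drop 6: Z rot0 at col 0 lands with bottom-row=9; cleared 0 line(s) (total 1); column heights now [11 11 10 10], max=11
Drop 7: L rot2 at col 1 lands with bottom-row=11; cleared 0 line(s) (total 1); column heights now [11 13 13 13], max=13

Answer: 1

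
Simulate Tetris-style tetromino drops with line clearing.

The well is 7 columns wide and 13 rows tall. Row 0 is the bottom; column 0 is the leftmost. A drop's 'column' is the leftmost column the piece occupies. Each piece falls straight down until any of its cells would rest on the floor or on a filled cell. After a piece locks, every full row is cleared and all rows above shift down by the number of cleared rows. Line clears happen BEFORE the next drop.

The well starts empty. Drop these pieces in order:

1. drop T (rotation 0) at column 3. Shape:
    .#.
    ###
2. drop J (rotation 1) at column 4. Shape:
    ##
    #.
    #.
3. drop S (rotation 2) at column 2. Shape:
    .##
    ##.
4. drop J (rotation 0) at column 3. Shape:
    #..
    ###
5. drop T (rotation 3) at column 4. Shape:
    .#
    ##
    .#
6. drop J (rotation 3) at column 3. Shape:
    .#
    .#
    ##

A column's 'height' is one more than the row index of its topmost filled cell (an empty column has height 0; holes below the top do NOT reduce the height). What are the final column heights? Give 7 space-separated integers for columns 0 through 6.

Drop 1: T rot0 at col 3 lands with bottom-row=0; cleared 0 line(s) (total 0); column heights now [0 0 0 1 2 1 0], max=2
Drop 2: J rot1 at col 4 lands with bottom-row=2; cleared 0 line(s) (total 0); column heights now [0 0 0 1 5 5 0], max=5
Drop 3: S rot2 at col 2 lands with bottom-row=4; cleared 0 line(s) (total 0); column heights now [0 0 5 6 6 5 0], max=6
Drop 4: J rot0 at col 3 lands with bottom-row=6; cleared 0 line(s) (total 0); column heights now [0 0 5 8 7 7 0], max=8
Drop 5: T rot3 at col 4 lands with bottom-row=7; cleared 0 line(s) (total 0); column heights now [0 0 5 8 9 10 0], max=10
Drop 6: J rot3 at col 3 lands with bottom-row=9; cleared 0 line(s) (total 0); column heights now [0 0 5 10 12 10 0], max=12

Answer: 0 0 5 10 12 10 0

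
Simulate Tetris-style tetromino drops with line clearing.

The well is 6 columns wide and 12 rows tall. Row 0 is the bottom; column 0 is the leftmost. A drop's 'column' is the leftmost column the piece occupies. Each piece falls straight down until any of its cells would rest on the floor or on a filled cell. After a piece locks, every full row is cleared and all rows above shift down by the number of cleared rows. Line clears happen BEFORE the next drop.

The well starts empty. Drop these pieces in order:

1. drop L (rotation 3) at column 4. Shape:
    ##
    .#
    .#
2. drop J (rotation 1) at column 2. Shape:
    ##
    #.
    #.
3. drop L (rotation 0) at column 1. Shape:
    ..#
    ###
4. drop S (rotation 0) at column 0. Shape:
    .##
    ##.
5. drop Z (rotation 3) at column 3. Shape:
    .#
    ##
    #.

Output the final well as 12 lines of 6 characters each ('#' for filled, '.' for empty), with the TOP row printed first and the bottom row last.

Answer: ......
......
......
......
....#.
...##.
.###..
##.#..
.###..
..####
..#..#
..#..#

Derivation:
Drop 1: L rot3 at col 4 lands with bottom-row=0; cleared 0 line(s) (total 0); column heights now [0 0 0 0 3 3], max=3
Drop 2: J rot1 at col 2 lands with bottom-row=0; cleared 0 line(s) (total 0); column heights now [0 0 3 3 3 3], max=3
Drop 3: L rot0 at col 1 lands with bottom-row=3; cleared 0 line(s) (total 0); column heights now [0 4 4 5 3 3], max=5
Drop 4: S rot0 at col 0 lands with bottom-row=4; cleared 0 line(s) (total 0); column heights now [5 6 6 5 3 3], max=6
Drop 5: Z rot3 at col 3 lands with bottom-row=5; cleared 0 line(s) (total 0); column heights now [5 6 6 7 8 3], max=8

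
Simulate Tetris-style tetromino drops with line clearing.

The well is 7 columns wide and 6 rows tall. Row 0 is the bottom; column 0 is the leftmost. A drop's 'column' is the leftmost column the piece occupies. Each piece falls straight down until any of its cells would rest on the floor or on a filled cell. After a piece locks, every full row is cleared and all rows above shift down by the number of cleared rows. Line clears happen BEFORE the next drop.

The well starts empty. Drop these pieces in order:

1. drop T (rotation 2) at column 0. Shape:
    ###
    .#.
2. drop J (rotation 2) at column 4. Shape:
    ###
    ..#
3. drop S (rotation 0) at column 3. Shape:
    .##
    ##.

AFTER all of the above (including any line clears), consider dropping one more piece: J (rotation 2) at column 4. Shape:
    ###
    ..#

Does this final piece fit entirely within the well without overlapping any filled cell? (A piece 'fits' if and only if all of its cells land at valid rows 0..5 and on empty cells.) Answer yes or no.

Drop 1: T rot2 at col 0 lands with bottom-row=0; cleared 0 line(s) (total 0); column heights now [2 2 2 0 0 0 0], max=2
Drop 2: J rot2 at col 4 lands with bottom-row=0; cleared 0 line(s) (total 0); column heights now [2 2 2 0 2 2 2], max=2
Drop 3: S rot0 at col 3 lands with bottom-row=2; cleared 0 line(s) (total 0); column heights now [2 2 2 3 4 4 2], max=4
Test piece J rot2 at col 4 (width 3): heights before test = [2 2 2 3 4 4 2]; fits = True

Answer: yes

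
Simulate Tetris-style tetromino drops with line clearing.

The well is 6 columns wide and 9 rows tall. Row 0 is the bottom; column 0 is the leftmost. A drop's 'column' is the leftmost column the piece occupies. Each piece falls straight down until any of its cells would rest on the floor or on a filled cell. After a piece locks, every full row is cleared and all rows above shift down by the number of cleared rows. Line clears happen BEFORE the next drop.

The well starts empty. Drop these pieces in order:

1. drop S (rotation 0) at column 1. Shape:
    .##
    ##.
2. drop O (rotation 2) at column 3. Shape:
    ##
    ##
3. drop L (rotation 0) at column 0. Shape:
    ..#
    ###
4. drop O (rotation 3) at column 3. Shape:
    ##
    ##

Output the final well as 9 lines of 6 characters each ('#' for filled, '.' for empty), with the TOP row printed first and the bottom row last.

Drop 1: S rot0 at col 1 lands with bottom-row=0; cleared 0 line(s) (total 0); column heights now [0 1 2 2 0 0], max=2
Drop 2: O rot2 at col 3 lands with bottom-row=2; cleared 0 line(s) (total 0); column heights now [0 1 2 4 4 0], max=4
Drop 3: L rot0 at col 0 lands with bottom-row=2; cleared 0 line(s) (total 0); column heights now [3 3 4 4 4 0], max=4
Drop 4: O rot3 at col 3 lands with bottom-row=4; cleared 0 line(s) (total 0); column heights now [3 3 4 6 6 0], max=6

Answer: ......
......
......
...##.
...##.
..###.
#####.
..##..
.##...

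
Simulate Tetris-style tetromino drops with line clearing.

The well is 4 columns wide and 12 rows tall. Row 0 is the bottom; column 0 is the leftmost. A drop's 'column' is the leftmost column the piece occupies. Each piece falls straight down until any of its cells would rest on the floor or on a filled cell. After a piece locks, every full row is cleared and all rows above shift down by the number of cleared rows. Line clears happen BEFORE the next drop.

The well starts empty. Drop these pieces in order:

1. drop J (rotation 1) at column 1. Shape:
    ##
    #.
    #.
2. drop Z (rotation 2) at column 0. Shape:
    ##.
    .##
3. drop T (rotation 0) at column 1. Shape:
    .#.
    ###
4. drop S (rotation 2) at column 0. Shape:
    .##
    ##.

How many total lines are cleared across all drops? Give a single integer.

Answer: 0

Derivation:
Drop 1: J rot1 at col 1 lands with bottom-row=0; cleared 0 line(s) (total 0); column heights now [0 3 3 0], max=3
Drop 2: Z rot2 at col 0 lands with bottom-row=3; cleared 0 line(s) (total 0); column heights now [5 5 4 0], max=5
Drop 3: T rot0 at col 1 lands with bottom-row=5; cleared 0 line(s) (total 0); column heights now [5 6 7 6], max=7
Drop 4: S rot2 at col 0 lands with bottom-row=6; cleared 0 line(s) (total 0); column heights now [7 8 8 6], max=8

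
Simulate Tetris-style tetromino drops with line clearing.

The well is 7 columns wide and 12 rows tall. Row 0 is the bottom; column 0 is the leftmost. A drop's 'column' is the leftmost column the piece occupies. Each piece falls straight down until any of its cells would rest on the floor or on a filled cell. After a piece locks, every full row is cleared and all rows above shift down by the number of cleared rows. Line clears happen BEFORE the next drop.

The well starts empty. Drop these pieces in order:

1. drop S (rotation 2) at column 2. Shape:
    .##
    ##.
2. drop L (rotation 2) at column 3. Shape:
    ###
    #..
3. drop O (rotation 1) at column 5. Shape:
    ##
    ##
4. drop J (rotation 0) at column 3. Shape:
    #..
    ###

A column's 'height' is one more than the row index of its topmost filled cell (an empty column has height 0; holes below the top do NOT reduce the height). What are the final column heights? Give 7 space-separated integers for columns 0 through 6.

Answer: 0 0 1 8 7 7 6

Derivation:
Drop 1: S rot2 at col 2 lands with bottom-row=0; cleared 0 line(s) (total 0); column heights now [0 0 1 2 2 0 0], max=2
Drop 2: L rot2 at col 3 lands with bottom-row=2; cleared 0 line(s) (total 0); column heights now [0 0 1 4 4 4 0], max=4
Drop 3: O rot1 at col 5 lands with bottom-row=4; cleared 0 line(s) (total 0); column heights now [0 0 1 4 4 6 6], max=6
Drop 4: J rot0 at col 3 lands with bottom-row=6; cleared 0 line(s) (total 0); column heights now [0 0 1 8 7 7 6], max=8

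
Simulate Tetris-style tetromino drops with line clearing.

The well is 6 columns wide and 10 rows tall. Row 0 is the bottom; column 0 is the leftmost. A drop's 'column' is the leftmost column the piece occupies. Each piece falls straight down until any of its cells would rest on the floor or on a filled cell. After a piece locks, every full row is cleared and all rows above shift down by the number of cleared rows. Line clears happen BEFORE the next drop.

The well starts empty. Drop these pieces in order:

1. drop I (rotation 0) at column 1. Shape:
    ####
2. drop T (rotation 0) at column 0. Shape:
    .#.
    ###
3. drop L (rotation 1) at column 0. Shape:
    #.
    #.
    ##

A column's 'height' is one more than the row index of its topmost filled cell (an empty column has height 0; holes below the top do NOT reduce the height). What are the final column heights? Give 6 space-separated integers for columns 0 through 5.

Drop 1: I rot0 at col 1 lands with bottom-row=0; cleared 0 line(s) (total 0); column heights now [0 1 1 1 1 0], max=1
Drop 2: T rot0 at col 0 lands with bottom-row=1; cleared 0 line(s) (total 0); column heights now [2 3 2 1 1 0], max=3
Drop 3: L rot1 at col 0 lands with bottom-row=3; cleared 0 line(s) (total 0); column heights now [6 4 2 1 1 0], max=6

Answer: 6 4 2 1 1 0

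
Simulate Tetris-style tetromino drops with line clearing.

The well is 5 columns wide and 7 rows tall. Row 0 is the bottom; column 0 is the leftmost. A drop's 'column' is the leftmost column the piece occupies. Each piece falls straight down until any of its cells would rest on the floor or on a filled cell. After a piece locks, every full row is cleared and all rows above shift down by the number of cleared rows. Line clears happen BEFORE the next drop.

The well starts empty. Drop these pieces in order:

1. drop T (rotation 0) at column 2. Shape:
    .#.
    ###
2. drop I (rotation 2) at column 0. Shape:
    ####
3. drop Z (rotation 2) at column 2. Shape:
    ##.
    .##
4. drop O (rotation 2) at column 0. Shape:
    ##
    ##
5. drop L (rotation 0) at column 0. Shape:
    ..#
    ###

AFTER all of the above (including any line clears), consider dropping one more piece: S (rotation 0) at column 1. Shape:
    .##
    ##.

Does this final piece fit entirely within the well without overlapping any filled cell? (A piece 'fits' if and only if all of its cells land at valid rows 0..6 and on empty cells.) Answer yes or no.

Drop 1: T rot0 at col 2 lands with bottom-row=0; cleared 0 line(s) (total 0); column heights now [0 0 1 2 1], max=2
Drop 2: I rot2 at col 0 lands with bottom-row=2; cleared 0 line(s) (total 0); column heights now [3 3 3 3 1], max=3
Drop 3: Z rot2 at col 2 lands with bottom-row=3; cleared 0 line(s) (total 0); column heights now [3 3 5 5 4], max=5
Drop 4: O rot2 at col 0 lands with bottom-row=3; cleared 0 line(s) (total 0); column heights now [5 5 5 5 4], max=5
Drop 5: L rot0 at col 0 lands with bottom-row=5; cleared 0 line(s) (total 0); column heights now [6 6 7 5 4], max=7
Test piece S rot0 at col 1 (width 3): heights before test = [6 6 7 5 4]; fits = False

Answer: no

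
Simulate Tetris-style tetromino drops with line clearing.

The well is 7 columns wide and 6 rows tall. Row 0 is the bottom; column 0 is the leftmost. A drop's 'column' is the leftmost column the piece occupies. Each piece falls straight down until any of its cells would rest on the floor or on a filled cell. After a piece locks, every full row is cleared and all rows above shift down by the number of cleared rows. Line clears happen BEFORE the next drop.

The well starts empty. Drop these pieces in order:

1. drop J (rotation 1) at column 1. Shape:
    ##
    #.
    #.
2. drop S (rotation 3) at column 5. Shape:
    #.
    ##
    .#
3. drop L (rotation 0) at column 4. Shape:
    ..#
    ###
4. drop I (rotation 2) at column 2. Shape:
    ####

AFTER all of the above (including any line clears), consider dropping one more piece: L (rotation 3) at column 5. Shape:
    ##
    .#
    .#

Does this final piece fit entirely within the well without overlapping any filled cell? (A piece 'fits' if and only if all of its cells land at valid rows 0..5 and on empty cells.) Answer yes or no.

Drop 1: J rot1 at col 1 lands with bottom-row=0; cleared 0 line(s) (total 0); column heights now [0 3 3 0 0 0 0], max=3
Drop 2: S rot3 at col 5 lands with bottom-row=0; cleared 0 line(s) (total 0); column heights now [0 3 3 0 0 3 2], max=3
Drop 3: L rot0 at col 4 lands with bottom-row=3; cleared 0 line(s) (total 0); column heights now [0 3 3 0 4 4 5], max=5
Drop 4: I rot2 at col 2 lands with bottom-row=4; cleared 0 line(s) (total 0); column heights now [0 3 5 5 5 5 5], max=5
Test piece L rot3 at col 5 (width 2): heights before test = [0 3 5 5 5 5 5]; fits = False

Answer: no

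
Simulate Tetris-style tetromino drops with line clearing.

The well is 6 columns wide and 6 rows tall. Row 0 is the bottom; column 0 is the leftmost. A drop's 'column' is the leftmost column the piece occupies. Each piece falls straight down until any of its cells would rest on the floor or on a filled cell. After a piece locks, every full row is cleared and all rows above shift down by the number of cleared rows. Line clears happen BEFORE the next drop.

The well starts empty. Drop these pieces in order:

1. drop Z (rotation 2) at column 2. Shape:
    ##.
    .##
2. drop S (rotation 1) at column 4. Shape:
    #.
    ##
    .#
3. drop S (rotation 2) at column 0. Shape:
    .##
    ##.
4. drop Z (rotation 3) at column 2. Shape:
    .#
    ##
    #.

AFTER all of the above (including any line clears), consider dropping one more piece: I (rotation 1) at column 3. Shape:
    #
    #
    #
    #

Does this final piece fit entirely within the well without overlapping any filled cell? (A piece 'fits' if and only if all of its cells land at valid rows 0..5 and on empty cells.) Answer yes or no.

Answer: no

Derivation:
Drop 1: Z rot2 at col 2 lands with bottom-row=0; cleared 0 line(s) (total 0); column heights now [0 0 2 2 1 0], max=2
Drop 2: S rot1 at col 4 lands with bottom-row=0; cleared 0 line(s) (total 0); column heights now [0 0 2 2 3 2], max=3
Drop 3: S rot2 at col 0 lands with bottom-row=1; cleared 1 line(s) (total 1); column heights now [0 2 2 1 2 1], max=2
Drop 4: Z rot3 at col 2 lands with bottom-row=2; cleared 0 line(s) (total 1); column heights now [0 2 4 5 2 1], max=5
Test piece I rot1 at col 3 (width 1): heights before test = [0 2 4 5 2 1]; fits = False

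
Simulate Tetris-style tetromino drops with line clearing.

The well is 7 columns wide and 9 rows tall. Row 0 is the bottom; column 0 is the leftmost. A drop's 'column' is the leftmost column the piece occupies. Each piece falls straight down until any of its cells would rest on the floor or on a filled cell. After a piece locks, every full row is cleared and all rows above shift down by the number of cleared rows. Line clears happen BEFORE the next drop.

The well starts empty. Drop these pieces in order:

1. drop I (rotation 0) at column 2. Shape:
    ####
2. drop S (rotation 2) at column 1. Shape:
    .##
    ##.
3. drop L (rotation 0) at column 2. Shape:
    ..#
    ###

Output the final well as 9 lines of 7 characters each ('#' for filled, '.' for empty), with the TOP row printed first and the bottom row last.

Drop 1: I rot0 at col 2 lands with bottom-row=0; cleared 0 line(s) (total 0); column heights now [0 0 1 1 1 1 0], max=1
Drop 2: S rot2 at col 1 lands with bottom-row=1; cleared 0 line(s) (total 0); column heights now [0 2 3 3 1 1 0], max=3
Drop 3: L rot0 at col 2 lands with bottom-row=3; cleared 0 line(s) (total 0); column heights now [0 2 4 4 5 1 0], max=5

Answer: .......
.......
.......
.......
....#..
..###..
..##...
.##....
..####.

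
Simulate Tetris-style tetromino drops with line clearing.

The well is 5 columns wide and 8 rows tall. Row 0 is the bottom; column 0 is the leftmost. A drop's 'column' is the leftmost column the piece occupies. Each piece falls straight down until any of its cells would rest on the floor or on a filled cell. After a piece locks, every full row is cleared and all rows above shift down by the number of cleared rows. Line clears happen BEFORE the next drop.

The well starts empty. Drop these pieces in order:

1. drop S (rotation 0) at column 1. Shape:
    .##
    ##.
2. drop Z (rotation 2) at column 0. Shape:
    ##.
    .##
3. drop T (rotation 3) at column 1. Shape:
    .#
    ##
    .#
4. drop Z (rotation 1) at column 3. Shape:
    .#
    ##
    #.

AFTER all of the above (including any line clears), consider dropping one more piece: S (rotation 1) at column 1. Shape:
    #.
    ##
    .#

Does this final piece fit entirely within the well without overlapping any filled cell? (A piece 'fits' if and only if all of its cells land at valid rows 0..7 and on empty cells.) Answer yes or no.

Answer: yes

Derivation:
Drop 1: S rot0 at col 1 lands with bottom-row=0; cleared 0 line(s) (total 0); column heights now [0 1 2 2 0], max=2
Drop 2: Z rot2 at col 0 lands with bottom-row=2; cleared 0 line(s) (total 0); column heights now [4 4 3 2 0], max=4
Drop 3: T rot3 at col 1 lands with bottom-row=3; cleared 0 line(s) (total 0); column heights now [4 5 6 2 0], max=6
Drop 4: Z rot1 at col 3 lands with bottom-row=2; cleared 1 line(s) (total 1); column heights now [0 4 5 3 4], max=5
Test piece S rot1 at col 1 (width 2): heights before test = [0 4 5 3 4]; fits = True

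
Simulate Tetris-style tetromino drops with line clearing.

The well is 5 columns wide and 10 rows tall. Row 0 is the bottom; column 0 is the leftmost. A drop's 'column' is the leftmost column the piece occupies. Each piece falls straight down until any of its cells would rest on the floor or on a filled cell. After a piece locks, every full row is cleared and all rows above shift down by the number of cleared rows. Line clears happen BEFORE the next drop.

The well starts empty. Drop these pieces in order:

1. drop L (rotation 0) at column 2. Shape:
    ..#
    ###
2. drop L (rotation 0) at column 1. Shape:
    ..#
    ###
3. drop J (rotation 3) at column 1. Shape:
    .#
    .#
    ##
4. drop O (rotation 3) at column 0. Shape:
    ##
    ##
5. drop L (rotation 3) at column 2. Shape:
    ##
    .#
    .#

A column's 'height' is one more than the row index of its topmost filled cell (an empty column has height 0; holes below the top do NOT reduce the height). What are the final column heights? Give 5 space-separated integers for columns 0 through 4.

Answer: 5 5 6 6 2

Derivation:
Drop 1: L rot0 at col 2 lands with bottom-row=0; cleared 0 line(s) (total 0); column heights now [0 0 1 1 2], max=2
Drop 2: L rot0 at col 1 lands with bottom-row=1; cleared 0 line(s) (total 0); column heights now [0 2 2 3 2], max=3
Drop 3: J rot3 at col 1 lands with bottom-row=2; cleared 0 line(s) (total 0); column heights now [0 3 5 3 2], max=5
Drop 4: O rot3 at col 0 lands with bottom-row=3; cleared 0 line(s) (total 0); column heights now [5 5 5 3 2], max=5
Drop 5: L rot3 at col 2 lands with bottom-row=3; cleared 0 line(s) (total 0); column heights now [5 5 6 6 2], max=6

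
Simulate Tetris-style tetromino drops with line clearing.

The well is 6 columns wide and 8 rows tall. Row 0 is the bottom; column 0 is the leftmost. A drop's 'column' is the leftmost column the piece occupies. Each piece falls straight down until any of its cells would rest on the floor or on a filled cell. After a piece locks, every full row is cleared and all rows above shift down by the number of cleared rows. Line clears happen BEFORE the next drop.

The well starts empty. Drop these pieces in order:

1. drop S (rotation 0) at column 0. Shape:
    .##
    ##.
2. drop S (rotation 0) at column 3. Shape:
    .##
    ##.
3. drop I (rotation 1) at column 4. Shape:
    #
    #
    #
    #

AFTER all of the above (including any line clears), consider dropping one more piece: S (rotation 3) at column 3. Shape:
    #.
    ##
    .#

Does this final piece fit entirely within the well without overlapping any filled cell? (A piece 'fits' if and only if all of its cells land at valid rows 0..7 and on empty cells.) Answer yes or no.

Drop 1: S rot0 at col 0 lands with bottom-row=0; cleared 0 line(s) (total 0); column heights now [1 2 2 0 0 0], max=2
Drop 2: S rot0 at col 3 lands with bottom-row=0; cleared 0 line(s) (total 0); column heights now [1 2 2 1 2 2], max=2
Drop 3: I rot1 at col 4 lands with bottom-row=2; cleared 0 line(s) (total 0); column heights now [1 2 2 1 6 2], max=6
Test piece S rot3 at col 3 (width 2): heights before test = [1 2 2 1 6 2]; fits = False

Answer: no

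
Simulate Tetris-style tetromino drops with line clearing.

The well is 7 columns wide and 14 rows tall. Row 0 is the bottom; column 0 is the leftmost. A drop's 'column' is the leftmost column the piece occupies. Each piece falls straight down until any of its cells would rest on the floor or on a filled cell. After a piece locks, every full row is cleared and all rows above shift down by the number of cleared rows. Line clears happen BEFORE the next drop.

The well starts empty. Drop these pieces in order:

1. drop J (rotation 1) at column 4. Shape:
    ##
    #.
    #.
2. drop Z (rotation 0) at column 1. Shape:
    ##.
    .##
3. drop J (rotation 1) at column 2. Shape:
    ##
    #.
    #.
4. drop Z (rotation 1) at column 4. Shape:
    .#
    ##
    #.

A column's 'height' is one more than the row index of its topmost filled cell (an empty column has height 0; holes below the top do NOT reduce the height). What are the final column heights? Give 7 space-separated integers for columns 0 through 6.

Drop 1: J rot1 at col 4 lands with bottom-row=0; cleared 0 line(s) (total 0); column heights now [0 0 0 0 3 3 0], max=3
Drop 2: Z rot0 at col 1 lands with bottom-row=0; cleared 0 line(s) (total 0); column heights now [0 2 2 1 3 3 0], max=3
Drop 3: J rot1 at col 2 lands with bottom-row=2; cleared 0 line(s) (total 0); column heights now [0 2 5 5 3 3 0], max=5
Drop 4: Z rot1 at col 4 lands with bottom-row=3; cleared 0 line(s) (total 0); column heights now [0 2 5 5 5 6 0], max=6

Answer: 0 2 5 5 5 6 0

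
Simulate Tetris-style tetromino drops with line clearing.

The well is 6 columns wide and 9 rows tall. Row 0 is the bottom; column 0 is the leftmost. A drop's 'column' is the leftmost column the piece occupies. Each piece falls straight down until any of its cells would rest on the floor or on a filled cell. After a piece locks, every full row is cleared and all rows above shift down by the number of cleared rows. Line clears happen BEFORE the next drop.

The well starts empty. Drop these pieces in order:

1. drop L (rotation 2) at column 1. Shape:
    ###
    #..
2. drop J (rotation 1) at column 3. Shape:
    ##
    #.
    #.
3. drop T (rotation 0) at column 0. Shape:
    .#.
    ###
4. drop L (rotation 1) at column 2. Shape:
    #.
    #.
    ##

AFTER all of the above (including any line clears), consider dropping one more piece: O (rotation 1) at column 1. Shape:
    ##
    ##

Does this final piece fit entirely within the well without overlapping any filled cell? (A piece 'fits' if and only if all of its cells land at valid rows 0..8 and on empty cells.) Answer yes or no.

Drop 1: L rot2 at col 1 lands with bottom-row=0; cleared 0 line(s) (total 0); column heights now [0 2 2 2 0 0], max=2
Drop 2: J rot1 at col 3 lands with bottom-row=2; cleared 0 line(s) (total 0); column heights now [0 2 2 5 5 0], max=5
Drop 3: T rot0 at col 0 lands with bottom-row=2; cleared 0 line(s) (total 0); column heights now [3 4 3 5 5 0], max=5
Drop 4: L rot1 at col 2 lands with bottom-row=5; cleared 0 line(s) (total 0); column heights now [3 4 8 6 5 0], max=8
Test piece O rot1 at col 1 (width 2): heights before test = [3 4 8 6 5 0]; fits = False

Answer: no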